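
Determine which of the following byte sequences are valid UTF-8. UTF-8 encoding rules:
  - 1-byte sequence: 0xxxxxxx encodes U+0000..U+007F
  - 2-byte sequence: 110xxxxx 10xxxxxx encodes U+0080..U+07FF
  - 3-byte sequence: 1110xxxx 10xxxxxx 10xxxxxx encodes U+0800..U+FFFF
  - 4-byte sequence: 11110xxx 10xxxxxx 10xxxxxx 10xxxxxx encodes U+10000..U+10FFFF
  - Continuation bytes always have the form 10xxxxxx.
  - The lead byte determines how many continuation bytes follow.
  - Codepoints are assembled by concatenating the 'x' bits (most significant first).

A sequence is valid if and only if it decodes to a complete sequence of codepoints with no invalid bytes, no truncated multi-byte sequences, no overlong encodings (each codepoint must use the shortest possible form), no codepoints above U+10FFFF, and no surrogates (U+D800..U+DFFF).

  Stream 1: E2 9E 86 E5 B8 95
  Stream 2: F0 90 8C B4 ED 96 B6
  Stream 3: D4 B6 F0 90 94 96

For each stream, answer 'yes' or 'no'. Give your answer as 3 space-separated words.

Answer: yes yes yes

Derivation:
Stream 1: decodes cleanly. VALID
Stream 2: decodes cleanly. VALID
Stream 3: decodes cleanly. VALID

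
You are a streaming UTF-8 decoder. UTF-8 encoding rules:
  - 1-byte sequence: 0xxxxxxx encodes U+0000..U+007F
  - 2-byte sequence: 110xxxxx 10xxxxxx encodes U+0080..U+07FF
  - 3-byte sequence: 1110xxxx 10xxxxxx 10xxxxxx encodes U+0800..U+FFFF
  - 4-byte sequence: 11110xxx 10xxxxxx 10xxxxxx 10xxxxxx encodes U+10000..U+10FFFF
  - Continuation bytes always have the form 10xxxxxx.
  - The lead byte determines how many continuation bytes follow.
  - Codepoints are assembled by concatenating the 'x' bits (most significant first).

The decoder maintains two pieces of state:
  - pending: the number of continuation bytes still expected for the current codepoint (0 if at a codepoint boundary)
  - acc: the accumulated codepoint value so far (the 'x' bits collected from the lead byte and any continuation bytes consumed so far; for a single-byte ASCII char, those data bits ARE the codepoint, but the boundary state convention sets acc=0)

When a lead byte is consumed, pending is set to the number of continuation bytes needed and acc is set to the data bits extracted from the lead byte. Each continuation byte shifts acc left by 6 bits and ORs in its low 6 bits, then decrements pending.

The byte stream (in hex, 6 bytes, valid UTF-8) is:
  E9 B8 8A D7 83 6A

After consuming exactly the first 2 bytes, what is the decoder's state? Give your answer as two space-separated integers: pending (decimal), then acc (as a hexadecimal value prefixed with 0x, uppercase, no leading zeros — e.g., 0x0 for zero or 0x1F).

Byte[0]=E9: 3-byte lead. pending=2, acc=0x9
Byte[1]=B8: continuation. acc=(acc<<6)|0x38=0x278, pending=1

Answer: 1 0x278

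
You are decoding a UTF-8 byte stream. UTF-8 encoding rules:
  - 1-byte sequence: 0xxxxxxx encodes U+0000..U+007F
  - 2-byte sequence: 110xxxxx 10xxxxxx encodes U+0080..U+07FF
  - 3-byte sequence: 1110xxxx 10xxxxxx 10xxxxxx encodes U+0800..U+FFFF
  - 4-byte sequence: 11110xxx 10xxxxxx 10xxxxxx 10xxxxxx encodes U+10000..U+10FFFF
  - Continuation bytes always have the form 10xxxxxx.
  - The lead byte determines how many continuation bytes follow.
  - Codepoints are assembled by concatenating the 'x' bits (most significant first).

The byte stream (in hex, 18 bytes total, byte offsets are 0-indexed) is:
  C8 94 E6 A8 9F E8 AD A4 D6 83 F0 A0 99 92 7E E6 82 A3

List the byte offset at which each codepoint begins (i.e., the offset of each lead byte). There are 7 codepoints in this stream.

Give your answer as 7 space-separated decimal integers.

Answer: 0 2 5 8 10 14 15

Derivation:
Byte[0]=C8: 2-byte lead, need 1 cont bytes. acc=0x8
Byte[1]=94: continuation. acc=(acc<<6)|0x14=0x214
Completed: cp=U+0214 (starts at byte 0)
Byte[2]=E6: 3-byte lead, need 2 cont bytes. acc=0x6
Byte[3]=A8: continuation. acc=(acc<<6)|0x28=0x1A8
Byte[4]=9F: continuation. acc=(acc<<6)|0x1F=0x6A1F
Completed: cp=U+6A1F (starts at byte 2)
Byte[5]=E8: 3-byte lead, need 2 cont bytes. acc=0x8
Byte[6]=AD: continuation. acc=(acc<<6)|0x2D=0x22D
Byte[7]=A4: continuation. acc=(acc<<6)|0x24=0x8B64
Completed: cp=U+8B64 (starts at byte 5)
Byte[8]=D6: 2-byte lead, need 1 cont bytes. acc=0x16
Byte[9]=83: continuation. acc=(acc<<6)|0x03=0x583
Completed: cp=U+0583 (starts at byte 8)
Byte[10]=F0: 4-byte lead, need 3 cont bytes. acc=0x0
Byte[11]=A0: continuation. acc=(acc<<6)|0x20=0x20
Byte[12]=99: continuation. acc=(acc<<6)|0x19=0x819
Byte[13]=92: continuation. acc=(acc<<6)|0x12=0x20652
Completed: cp=U+20652 (starts at byte 10)
Byte[14]=7E: 1-byte ASCII. cp=U+007E
Byte[15]=E6: 3-byte lead, need 2 cont bytes. acc=0x6
Byte[16]=82: continuation. acc=(acc<<6)|0x02=0x182
Byte[17]=A3: continuation. acc=(acc<<6)|0x23=0x60A3
Completed: cp=U+60A3 (starts at byte 15)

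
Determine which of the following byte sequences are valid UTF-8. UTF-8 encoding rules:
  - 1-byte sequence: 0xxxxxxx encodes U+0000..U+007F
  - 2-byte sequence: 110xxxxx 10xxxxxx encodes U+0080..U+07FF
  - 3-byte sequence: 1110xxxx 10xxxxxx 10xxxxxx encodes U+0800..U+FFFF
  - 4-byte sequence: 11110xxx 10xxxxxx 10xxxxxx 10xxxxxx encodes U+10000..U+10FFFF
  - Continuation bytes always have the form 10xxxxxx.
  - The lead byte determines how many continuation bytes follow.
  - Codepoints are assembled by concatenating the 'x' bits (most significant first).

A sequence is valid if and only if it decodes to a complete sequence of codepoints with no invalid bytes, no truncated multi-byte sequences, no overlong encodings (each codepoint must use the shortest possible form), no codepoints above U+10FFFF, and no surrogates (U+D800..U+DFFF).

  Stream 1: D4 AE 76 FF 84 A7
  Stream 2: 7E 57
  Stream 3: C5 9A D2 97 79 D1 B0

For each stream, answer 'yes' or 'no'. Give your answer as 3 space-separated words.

Answer: no yes yes

Derivation:
Stream 1: error at byte offset 3. INVALID
Stream 2: decodes cleanly. VALID
Stream 3: decodes cleanly. VALID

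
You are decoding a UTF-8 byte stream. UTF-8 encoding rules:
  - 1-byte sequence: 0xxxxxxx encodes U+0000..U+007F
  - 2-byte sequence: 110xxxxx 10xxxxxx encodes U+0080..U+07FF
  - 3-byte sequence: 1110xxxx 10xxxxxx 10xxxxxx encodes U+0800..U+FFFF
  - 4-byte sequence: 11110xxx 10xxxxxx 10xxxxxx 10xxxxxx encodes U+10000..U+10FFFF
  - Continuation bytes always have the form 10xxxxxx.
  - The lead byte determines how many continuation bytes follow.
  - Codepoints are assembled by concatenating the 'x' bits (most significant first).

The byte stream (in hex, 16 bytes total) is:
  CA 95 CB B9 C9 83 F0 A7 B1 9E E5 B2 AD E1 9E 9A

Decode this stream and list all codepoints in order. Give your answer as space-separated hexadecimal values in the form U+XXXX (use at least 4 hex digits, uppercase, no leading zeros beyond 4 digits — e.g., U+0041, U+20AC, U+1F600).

Byte[0]=CA: 2-byte lead, need 1 cont bytes. acc=0xA
Byte[1]=95: continuation. acc=(acc<<6)|0x15=0x295
Completed: cp=U+0295 (starts at byte 0)
Byte[2]=CB: 2-byte lead, need 1 cont bytes. acc=0xB
Byte[3]=B9: continuation. acc=(acc<<6)|0x39=0x2F9
Completed: cp=U+02F9 (starts at byte 2)
Byte[4]=C9: 2-byte lead, need 1 cont bytes. acc=0x9
Byte[5]=83: continuation. acc=(acc<<6)|0x03=0x243
Completed: cp=U+0243 (starts at byte 4)
Byte[6]=F0: 4-byte lead, need 3 cont bytes. acc=0x0
Byte[7]=A7: continuation. acc=(acc<<6)|0x27=0x27
Byte[8]=B1: continuation. acc=(acc<<6)|0x31=0x9F1
Byte[9]=9E: continuation. acc=(acc<<6)|0x1E=0x27C5E
Completed: cp=U+27C5E (starts at byte 6)
Byte[10]=E5: 3-byte lead, need 2 cont bytes. acc=0x5
Byte[11]=B2: continuation. acc=(acc<<6)|0x32=0x172
Byte[12]=AD: continuation. acc=(acc<<6)|0x2D=0x5CAD
Completed: cp=U+5CAD (starts at byte 10)
Byte[13]=E1: 3-byte lead, need 2 cont bytes. acc=0x1
Byte[14]=9E: continuation. acc=(acc<<6)|0x1E=0x5E
Byte[15]=9A: continuation. acc=(acc<<6)|0x1A=0x179A
Completed: cp=U+179A (starts at byte 13)

Answer: U+0295 U+02F9 U+0243 U+27C5E U+5CAD U+179A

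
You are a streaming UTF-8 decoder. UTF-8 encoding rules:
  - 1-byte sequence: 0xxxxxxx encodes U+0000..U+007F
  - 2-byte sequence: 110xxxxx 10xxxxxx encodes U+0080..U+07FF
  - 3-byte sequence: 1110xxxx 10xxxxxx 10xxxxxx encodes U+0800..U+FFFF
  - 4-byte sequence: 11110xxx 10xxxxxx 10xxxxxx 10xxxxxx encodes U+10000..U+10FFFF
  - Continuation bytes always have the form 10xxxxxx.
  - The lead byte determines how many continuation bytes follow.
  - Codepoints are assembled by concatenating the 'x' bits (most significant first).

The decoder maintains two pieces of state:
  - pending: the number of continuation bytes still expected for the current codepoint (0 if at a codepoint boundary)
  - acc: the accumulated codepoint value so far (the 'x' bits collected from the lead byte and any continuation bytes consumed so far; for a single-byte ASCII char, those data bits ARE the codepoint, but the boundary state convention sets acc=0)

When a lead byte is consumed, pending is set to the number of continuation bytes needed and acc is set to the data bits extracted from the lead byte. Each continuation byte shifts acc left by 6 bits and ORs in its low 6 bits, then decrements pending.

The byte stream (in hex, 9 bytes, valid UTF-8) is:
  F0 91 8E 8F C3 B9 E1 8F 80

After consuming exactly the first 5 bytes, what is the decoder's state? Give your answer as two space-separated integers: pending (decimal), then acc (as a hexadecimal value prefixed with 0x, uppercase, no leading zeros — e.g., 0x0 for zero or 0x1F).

Answer: 1 0x3

Derivation:
Byte[0]=F0: 4-byte lead. pending=3, acc=0x0
Byte[1]=91: continuation. acc=(acc<<6)|0x11=0x11, pending=2
Byte[2]=8E: continuation. acc=(acc<<6)|0x0E=0x44E, pending=1
Byte[3]=8F: continuation. acc=(acc<<6)|0x0F=0x1138F, pending=0
Byte[4]=C3: 2-byte lead. pending=1, acc=0x3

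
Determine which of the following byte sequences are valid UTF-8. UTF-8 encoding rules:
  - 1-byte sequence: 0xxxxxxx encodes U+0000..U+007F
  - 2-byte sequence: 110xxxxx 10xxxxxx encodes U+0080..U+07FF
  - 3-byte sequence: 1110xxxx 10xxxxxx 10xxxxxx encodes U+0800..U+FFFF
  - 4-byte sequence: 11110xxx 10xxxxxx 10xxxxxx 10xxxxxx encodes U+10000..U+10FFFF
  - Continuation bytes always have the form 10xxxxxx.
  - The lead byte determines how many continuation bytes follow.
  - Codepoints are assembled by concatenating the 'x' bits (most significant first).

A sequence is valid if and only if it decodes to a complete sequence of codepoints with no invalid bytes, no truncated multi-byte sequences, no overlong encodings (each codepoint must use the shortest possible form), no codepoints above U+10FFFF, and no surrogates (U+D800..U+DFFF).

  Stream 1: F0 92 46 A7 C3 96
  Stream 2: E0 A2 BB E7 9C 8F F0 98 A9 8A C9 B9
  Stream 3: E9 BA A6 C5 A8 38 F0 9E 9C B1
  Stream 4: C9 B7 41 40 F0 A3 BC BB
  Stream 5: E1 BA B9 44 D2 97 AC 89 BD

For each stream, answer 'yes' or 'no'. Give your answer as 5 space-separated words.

Answer: no yes yes yes no

Derivation:
Stream 1: error at byte offset 2. INVALID
Stream 2: decodes cleanly. VALID
Stream 3: decodes cleanly. VALID
Stream 4: decodes cleanly. VALID
Stream 5: error at byte offset 6. INVALID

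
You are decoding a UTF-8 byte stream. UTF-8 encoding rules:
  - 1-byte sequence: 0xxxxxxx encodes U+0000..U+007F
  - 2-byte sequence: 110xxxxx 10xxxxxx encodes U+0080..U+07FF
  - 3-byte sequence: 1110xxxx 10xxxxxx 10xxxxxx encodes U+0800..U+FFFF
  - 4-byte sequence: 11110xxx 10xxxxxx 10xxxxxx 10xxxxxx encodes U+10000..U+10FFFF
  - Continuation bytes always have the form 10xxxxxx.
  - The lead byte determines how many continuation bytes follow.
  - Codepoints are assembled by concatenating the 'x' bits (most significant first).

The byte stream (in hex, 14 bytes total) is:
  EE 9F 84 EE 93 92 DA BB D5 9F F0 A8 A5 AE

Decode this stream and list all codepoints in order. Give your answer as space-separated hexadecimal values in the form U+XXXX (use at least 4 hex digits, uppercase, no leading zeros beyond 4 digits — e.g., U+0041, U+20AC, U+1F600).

Answer: U+E7C4 U+E4D2 U+06BB U+055F U+2896E

Derivation:
Byte[0]=EE: 3-byte lead, need 2 cont bytes. acc=0xE
Byte[1]=9F: continuation. acc=(acc<<6)|0x1F=0x39F
Byte[2]=84: continuation. acc=(acc<<6)|0x04=0xE7C4
Completed: cp=U+E7C4 (starts at byte 0)
Byte[3]=EE: 3-byte lead, need 2 cont bytes. acc=0xE
Byte[4]=93: continuation. acc=(acc<<6)|0x13=0x393
Byte[5]=92: continuation. acc=(acc<<6)|0x12=0xE4D2
Completed: cp=U+E4D2 (starts at byte 3)
Byte[6]=DA: 2-byte lead, need 1 cont bytes. acc=0x1A
Byte[7]=BB: continuation. acc=(acc<<6)|0x3B=0x6BB
Completed: cp=U+06BB (starts at byte 6)
Byte[8]=D5: 2-byte lead, need 1 cont bytes. acc=0x15
Byte[9]=9F: continuation. acc=(acc<<6)|0x1F=0x55F
Completed: cp=U+055F (starts at byte 8)
Byte[10]=F0: 4-byte lead, need 3 cont bytes. acc=0x0
Byte[11]=A8: continuation. acc=(acc<<6)|0x28=0x28
Byte[12]=A5: continuation. acc=(acc<<6)|0x25=0xA25
Byte[13]=AE: continuation. acc=(acc<<6)|0x2E=0x2896E
Completed: cp=U+2896E (starts at byte 10)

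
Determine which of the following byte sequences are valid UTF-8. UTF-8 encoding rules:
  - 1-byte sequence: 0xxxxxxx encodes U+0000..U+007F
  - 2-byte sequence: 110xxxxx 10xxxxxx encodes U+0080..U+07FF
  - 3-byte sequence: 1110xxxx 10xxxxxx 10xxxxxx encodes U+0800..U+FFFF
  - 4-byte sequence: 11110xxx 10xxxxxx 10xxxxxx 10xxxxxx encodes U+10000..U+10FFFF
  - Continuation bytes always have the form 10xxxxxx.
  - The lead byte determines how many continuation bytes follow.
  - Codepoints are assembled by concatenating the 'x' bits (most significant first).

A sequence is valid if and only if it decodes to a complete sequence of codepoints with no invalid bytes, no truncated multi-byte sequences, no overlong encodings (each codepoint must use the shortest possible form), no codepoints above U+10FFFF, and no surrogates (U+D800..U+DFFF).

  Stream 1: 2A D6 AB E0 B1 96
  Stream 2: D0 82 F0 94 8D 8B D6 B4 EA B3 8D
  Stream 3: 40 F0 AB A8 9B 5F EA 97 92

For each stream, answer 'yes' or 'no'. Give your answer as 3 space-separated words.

Answer: yes yes yes

Derivation:
Stream 1: decodes cleanly. VALID
Stream 2: decodes cleanly. VALID
Stream 3: decodes cleanly. VALID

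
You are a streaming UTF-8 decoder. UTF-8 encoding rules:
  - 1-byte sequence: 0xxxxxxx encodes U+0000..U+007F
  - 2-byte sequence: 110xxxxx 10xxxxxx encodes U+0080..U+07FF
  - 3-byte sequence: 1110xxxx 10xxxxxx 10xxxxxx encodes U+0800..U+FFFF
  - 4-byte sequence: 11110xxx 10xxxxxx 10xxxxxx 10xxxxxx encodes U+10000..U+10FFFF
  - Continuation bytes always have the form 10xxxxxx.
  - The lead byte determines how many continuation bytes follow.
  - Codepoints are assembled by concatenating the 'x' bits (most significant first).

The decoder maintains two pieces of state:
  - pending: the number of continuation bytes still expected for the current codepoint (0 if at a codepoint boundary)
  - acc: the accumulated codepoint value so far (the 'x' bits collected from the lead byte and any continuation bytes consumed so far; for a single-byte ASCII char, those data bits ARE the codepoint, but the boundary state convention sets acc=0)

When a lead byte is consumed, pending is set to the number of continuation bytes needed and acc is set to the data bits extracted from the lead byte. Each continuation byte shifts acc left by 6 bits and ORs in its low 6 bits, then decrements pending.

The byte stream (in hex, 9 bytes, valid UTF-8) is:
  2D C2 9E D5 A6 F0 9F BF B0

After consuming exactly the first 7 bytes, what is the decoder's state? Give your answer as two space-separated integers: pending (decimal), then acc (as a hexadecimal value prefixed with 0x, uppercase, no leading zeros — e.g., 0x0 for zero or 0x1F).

Byte[0]=2D: 1-byte. pending=0, acc=0x0
Byte[1]=C2: 2-byte lead. pending=1, acc=0x2
Byte[2]=9E: continuation. acc=(acc<<6)|0x1E=0x9E, pending=0
Byte[3]=D5: 2-byte lead. pending=1, acc=0x15
Byte[4]=A6: continuation. acc=(acc<<6)|0x26=0x566, pending=0
Byte[5]=F0: 4-byte lead. pending=3, acc=0x0
Byte[6]=9F: continuation. acc=(acc<<6)|0x1F=0x1F, pending=2

Answer: 2 0x1F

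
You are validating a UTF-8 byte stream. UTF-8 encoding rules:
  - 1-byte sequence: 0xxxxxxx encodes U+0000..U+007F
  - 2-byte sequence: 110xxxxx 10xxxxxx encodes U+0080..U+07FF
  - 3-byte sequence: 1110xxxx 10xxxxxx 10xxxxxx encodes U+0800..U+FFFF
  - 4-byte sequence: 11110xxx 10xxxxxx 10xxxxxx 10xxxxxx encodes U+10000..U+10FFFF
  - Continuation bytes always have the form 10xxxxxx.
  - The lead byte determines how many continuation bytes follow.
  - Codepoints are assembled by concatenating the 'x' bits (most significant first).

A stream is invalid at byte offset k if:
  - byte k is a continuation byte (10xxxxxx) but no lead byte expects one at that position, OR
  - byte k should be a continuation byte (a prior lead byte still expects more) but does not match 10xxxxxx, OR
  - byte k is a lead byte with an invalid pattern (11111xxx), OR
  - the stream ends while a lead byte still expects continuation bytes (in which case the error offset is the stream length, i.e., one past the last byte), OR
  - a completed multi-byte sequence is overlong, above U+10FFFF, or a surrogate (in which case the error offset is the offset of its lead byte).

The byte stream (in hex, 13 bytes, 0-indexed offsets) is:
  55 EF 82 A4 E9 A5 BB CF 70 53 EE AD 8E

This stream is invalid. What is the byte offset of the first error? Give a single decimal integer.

Answer: 8

Derivation:
Byte[0]=55: 1-byte ASCII. cp=U+0055
Byte[1]=EF: 3-byte lead, need 2 cont bytes. acc=0xF
Byte[2]=82: continuation. acc=(acc<<6)|0x02=0x3C2
Byte[3]=A4: continuation. acc=(acc<<6)|0x24=0xF0A4
Completed: cp=U+F0A4 (starts at byte 1)
Byte[4]=E9: 3-byte lead, need 2 cont bytes. acc=0x9
Byte[5]=A5: continuation. acc=(acc<<6)|0x25=0x265
Byte[6]=BB: continuation. acc=(acc<<6)|0x3B=0x997B
Completed: cp=U+997B (starts at byte 4)
Byte[7]=CF: 2-byte lead, need 1 cont bytes. acc=0xF
Byte[8]=70: expected 10xxxxxx continuation. INVALID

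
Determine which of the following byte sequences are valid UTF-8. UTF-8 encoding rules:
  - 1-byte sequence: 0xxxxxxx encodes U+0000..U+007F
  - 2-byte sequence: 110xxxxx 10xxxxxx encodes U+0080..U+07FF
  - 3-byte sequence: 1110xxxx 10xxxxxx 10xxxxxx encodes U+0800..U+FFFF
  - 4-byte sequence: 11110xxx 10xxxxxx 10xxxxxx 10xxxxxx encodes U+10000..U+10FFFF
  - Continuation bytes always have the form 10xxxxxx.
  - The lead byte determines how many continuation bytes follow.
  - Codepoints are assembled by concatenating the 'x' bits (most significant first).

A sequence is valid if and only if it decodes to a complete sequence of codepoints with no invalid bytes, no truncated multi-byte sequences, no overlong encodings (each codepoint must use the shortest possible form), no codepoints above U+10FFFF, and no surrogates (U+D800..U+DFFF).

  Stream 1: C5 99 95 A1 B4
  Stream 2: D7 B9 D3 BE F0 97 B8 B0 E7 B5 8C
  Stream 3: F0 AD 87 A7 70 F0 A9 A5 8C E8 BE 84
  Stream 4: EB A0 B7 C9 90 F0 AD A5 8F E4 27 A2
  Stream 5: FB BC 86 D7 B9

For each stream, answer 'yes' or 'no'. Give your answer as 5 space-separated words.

Answer: no yes yes no no

Derivation:
Stream 1: error at byte offset 2. INVALID
Stream 2: decodes cleanly. VALID
Stream 3: decodes cleanly. VALID
Stream 4: error at byte offset 10. INVALID
Stream 5: error at byte offset 0. INVALID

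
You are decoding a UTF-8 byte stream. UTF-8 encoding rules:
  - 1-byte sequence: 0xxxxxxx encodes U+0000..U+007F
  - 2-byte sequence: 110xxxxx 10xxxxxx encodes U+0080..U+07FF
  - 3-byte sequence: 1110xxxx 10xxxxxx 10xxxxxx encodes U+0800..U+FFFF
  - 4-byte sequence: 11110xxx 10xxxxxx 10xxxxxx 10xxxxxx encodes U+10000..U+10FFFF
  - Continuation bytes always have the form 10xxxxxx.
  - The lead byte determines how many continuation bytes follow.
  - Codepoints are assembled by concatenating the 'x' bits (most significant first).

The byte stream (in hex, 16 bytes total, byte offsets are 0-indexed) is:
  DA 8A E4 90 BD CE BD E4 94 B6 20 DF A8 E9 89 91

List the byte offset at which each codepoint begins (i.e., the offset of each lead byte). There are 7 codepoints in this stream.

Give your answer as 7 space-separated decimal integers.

Byte[0]=DA: 2-byte lead, need 1 cont bytes. acc=0x1A
Byte[1]=8A: continuation. acc=(acc<<6)|0x0A=0x68A
Completed: cp=U+068A (starts at byte 0)
Byte[2]=E4: 3-byte lead, need 2 cont bytes. acc=0x4
Byte[3]=90: continuation. acc=(acc<<6)|0x10=0x110
Byte[4]=BD: continuation. acc=(acc<<6)|0x3D=0x443D
Completed: cp=U+443D (starts at byte 2)
Byte[5]=CE: 2-byte lead, need 1 cont bytes. acc=0xE
Byte[6]=BD: continuation. acc=(acc<<6)|0x3D=0x3BD
Completed: cp=U+03BD (starts at byte 5)
Byte[7]=E4: 3-byte lead, need 2 cont bytes. acc=0x4
Byte[8]=94: continuation. acc=(acc<<6)|0x14=0x114
Byte[9]=B6: continuation. acc=(acc<<6)|0x36=0x4536
Completed: cp=U+4536 (starts at byte 7)
Byte[10]=20: 1-byte ASCII. cp=U+0020
Byte[11]=DF: 2-byte lead, need 1 cont bytes. acc=0x1F
Byte[12]=A8: continuation. acc=(acc<<6)|0x28=0x7E8
Completed: cp=U+07E8 (starts at byte 11)
Byte[13]=E9: 3-byte lead, need 2 cont bytes. acc=0x9
Byte[14]=89: continuation. acc=(acc<<6)|0x09=0x249
Byte[15]=91: continuation. acc=(acc<<6)|0x11=0x9251
Completed: cp=U+9251 (starts at byte 13)

Answer: 0 2 5 7 10 11 13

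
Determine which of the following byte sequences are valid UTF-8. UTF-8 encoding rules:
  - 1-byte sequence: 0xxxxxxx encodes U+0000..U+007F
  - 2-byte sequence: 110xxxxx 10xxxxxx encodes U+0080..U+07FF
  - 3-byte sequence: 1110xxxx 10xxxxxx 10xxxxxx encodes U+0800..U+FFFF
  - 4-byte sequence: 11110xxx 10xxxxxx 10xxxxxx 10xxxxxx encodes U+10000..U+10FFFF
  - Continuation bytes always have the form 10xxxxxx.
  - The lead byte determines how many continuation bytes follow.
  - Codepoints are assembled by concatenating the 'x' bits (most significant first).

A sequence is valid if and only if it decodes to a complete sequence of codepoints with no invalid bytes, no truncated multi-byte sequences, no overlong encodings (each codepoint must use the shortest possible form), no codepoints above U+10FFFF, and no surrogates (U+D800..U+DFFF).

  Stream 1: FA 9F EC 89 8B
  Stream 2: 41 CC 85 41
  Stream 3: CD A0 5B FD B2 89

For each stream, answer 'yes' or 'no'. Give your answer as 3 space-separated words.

Stream 1: error at byte offset 0. INVALID
Stream 2: decodes cleanly. VALID
Stream 3: error at byte offset 3. INVALID

Answer: no yes no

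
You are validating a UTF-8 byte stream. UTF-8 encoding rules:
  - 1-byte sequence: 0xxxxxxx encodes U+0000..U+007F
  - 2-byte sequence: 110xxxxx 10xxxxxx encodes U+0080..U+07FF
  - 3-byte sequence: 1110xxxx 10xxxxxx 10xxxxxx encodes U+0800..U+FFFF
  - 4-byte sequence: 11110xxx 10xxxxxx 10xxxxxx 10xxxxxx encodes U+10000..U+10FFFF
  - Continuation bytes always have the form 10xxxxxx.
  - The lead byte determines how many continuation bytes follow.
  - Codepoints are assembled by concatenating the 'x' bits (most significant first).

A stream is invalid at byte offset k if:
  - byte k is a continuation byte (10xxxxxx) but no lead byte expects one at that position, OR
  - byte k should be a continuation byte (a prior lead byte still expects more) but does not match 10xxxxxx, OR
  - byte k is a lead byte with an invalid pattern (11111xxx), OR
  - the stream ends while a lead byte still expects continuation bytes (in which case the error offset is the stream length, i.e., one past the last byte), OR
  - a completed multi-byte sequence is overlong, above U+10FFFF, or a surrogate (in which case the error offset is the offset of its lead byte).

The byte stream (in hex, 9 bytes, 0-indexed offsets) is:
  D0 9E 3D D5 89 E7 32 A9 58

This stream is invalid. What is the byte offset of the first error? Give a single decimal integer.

Byte[0]=D0: 2-byte lead, need 1 cont bytes. acc=0x10
Byte[1]=9E: continuation. acc=(acc<<6)|0x1E=0x41E
Completed: cp=U+041E (starts at byte 0)
Byte[2]=3D: 1-byte ASCII. cp=U+003D
Byte[3]=D5: 2-byte lead, need 1 cont bytes. acc=0x15
Byte[4]=89: continuation. acc=(acc<<6)|0x09=0x549
Completed: cp=U+0549 (starts at byte 3)
Byte[5]=E7: 3-byte lead, need 2 cont bytes. acc=0x7
Byte[6]=32: expected 10xxxxxx continuation. INVALID

Answer: 6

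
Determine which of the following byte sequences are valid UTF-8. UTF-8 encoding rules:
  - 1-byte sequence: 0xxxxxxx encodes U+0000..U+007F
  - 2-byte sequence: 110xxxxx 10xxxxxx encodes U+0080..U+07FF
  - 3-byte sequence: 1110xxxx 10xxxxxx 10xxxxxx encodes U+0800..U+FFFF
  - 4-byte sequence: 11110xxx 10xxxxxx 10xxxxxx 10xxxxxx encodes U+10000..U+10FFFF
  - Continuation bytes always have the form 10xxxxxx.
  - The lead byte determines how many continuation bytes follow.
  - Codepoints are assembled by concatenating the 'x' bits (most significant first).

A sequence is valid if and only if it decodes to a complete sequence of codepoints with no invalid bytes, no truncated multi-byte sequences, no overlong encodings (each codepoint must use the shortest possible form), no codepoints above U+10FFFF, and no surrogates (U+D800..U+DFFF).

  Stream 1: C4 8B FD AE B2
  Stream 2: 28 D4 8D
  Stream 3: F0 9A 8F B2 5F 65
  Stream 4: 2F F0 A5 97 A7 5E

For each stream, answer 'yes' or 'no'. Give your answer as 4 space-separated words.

Stream 1: error at byte offset 2. INVALID
Stream 2: decodes cleanly. VALID
Stream 3: decodes cleanly. VALID
Stream 4: decodes cleanly. VALID

Answer: no yes yes yes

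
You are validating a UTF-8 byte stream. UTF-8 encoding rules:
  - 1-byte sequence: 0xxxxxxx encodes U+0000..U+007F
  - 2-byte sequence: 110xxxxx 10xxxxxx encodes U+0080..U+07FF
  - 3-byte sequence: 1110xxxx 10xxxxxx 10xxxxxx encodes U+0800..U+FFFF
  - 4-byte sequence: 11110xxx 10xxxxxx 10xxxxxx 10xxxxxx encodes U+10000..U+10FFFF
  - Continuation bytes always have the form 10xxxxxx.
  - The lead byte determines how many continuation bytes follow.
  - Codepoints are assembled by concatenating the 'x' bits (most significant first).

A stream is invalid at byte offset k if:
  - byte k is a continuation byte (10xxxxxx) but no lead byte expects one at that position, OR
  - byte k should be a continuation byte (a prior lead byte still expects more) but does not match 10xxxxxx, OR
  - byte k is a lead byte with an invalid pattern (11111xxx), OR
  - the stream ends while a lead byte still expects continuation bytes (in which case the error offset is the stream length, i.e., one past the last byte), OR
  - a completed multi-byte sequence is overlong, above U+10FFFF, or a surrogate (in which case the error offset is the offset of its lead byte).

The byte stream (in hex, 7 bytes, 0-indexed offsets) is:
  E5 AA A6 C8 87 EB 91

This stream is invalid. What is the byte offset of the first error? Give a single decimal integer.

Byte[0]=E5: 3-byte lead, need 2 cont bytes. acc=0x5
Byte[1]=AA: continuation. acc=(acc<<6)|0x2A=0x16A
Byte[2]=A6: continuation. acc=(acc<<6)|0x26=0x5AA6
Completed: cp=U+5AA6 (starts at byte 0)
Byte[3]=C8: 2-byte lead, need 1 cont bytes. acc=0x8
Byte[4]=87: continuation. acc=(acc<<6)|0x07=0x207
Completed: cp=U+0207 (starts at byte 3)
Byte[5]=EB: 3-byte lead, need 2 cont bytes. acc=0xB
Byte[6]=91: continuation. acc=(acc<<6)|0x11=0x2D1
Byte[7]: stream ended, expected continuation. INVALID

Answer: 7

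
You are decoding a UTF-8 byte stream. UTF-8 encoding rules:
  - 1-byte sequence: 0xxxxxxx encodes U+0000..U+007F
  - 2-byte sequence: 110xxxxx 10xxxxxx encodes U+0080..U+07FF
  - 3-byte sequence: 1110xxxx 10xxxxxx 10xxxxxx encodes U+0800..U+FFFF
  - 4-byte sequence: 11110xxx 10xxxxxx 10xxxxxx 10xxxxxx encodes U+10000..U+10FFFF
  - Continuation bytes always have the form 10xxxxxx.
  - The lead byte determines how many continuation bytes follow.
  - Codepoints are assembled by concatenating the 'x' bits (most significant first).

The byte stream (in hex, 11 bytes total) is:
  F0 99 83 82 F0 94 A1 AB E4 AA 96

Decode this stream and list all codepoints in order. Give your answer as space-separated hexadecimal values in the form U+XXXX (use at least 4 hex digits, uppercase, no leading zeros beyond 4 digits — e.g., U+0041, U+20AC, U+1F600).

Answer: U+190C2 U+1486B U+4A96

Derivation:
Byte[0]=F0: 4-byte lead, need 3 cont bytes. acc=0x0
Byte[1]=99: continuation. acc=(acc<<6)|0x19=0x19
Byte[2]=83: continuation. acc=(acc<<6)|0x03=0x643
Byte[3]=82: continuation. acc=(acc<<6)|0x02=0x190C2
Completed: cp=U+190C2 (starts at byte 0)
Byte[4]=F0: 4-byte lead, need 3 cont bytes. acc=0x0
Byte[5]=94: continuation. acc=(acc<<6)|0x14=0x14
Byte[6]=A1: continuation. acc=(acc<<6)|0x21=0x521
Byte[7]=AB: continuation. acc=(acc<<6)|0x2B=0x1486B
Completed: cp=U+1486B (starts at byte 4)
Byte[8]=E4: 3-byte lead, need 2 cont bytes. acc=0x4
Byte[9]=AA: continuation. acc=(acc<<6)|0x2A=0x12A
Byte[10]=96: continuation. acc=(acc<<6)|0x16=0x4A96
Completed: cp=U+4A96 (starts at byte 8)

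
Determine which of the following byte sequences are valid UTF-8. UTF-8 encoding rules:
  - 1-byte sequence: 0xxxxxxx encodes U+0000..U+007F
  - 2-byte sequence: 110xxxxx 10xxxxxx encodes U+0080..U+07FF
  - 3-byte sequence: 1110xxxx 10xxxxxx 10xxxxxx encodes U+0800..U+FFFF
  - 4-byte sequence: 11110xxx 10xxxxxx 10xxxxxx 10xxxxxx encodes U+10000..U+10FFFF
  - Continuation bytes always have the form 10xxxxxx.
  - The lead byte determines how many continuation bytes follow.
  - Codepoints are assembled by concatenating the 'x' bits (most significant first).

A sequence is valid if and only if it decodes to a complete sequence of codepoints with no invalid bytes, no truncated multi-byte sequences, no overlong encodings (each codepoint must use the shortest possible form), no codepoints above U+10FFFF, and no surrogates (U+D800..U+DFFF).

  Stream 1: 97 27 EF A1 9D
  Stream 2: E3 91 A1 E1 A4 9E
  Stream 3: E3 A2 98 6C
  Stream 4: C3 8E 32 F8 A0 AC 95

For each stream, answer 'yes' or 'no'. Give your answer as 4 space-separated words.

Stream 1: error at byte offset 0. INVALID
Stream 2: decodes cleanly. VALID
Stream 3: decodes cleanly. VALID
Stream 4: error at byte offset 3. INVALID

Answer: no yes yes no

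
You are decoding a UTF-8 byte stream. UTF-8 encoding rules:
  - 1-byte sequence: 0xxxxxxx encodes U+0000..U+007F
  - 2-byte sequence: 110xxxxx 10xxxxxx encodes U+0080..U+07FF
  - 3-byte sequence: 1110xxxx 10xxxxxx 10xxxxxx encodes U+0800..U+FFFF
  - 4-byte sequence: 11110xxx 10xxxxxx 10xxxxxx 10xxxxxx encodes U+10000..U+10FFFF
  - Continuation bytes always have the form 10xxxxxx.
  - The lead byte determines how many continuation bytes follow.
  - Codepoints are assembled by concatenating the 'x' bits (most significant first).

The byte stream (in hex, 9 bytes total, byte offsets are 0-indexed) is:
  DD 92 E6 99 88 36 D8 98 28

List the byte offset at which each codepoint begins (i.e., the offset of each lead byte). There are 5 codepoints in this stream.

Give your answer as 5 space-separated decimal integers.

Answer: 0 2 5 6 8

Derivation:
Byte[0]=DD: 2-byte lead, need 1 cont bytes. acc=0x1D
Byte[1]=92: continuation. acc=(acc<<6)|0x12=0x752
Completed: cp=U+0752 (starts at byte 0)
Byte[2]=E6: 3-byte lead, need 2 cont bytes. acc=0x6
Byte[3]=99: continuation. acc=(acc<<6)|0x19=0x199
Byte[4]=88: continuation. acc=(acc<<6)|0x08=0x6648
Completed: cp=U+6648 (starts at byte 2)
Byte[5]=36: 1-byte ASCII. cp=U+0036
Byte[6]=D8: 2-byte lead, need 1 cont bytes. acc=0x18
Byte[7]=98: continuation. acc=(acc<<6)|0x18=0x618
Completed: cp=U+0618 (starts at byte 6)
Byte[8]=28: 1-byte ASCII. cp=U+0028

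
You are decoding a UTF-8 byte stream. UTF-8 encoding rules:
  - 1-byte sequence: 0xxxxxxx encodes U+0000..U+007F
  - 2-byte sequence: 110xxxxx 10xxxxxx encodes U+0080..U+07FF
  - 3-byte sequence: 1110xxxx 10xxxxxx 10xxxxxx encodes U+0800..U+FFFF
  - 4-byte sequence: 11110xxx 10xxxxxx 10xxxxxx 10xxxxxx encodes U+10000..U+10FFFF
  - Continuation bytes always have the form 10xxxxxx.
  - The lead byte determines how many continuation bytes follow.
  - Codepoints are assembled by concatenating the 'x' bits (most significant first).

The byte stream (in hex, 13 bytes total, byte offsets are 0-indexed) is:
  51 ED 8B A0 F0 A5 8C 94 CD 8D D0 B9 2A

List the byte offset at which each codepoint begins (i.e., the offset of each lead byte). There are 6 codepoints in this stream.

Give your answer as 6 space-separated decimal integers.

Byte[0]=51: 1-byte ASCII. cp=U+0051
Byte[1]=ED: 3-byte lead, need 2 cont bytes. acc=0xD
Byte[2]=8B: continuation. acc=(acc<<6)|0x0B=0x34B
Byte[3]=A0: continuation. acc=(acc<<6)|0x20=0xD2E0
Completed: cp=U+D2E0 (starts at byte 1)
Byte[4]=F0: 4-byte lead, need 3 cont bytes. acc=0x0
Byte[5]=A5: continuation. acc=(acc<<6)|0x25=0x25
Byte[6]=8C: continuation. acc=(acc<<6)|0x0C=0x94C
Byte[7]=94: continuation. acc=(acc<<6)|0x14=0x25314
Completed: cp=U+25314 (starts at byte 4)
Byte[8]=CD: 2-byte lead, need 1 cont bytes. acc=0xD
Byte[9]=8D: continuation. acc=(acc<<6)|0x0D=0x34D
Completed: cp=U+034D (starts at byte 8)
Byte[10]=D0: 2-byte lead, need 1 cont bytes. acc=0x10
Byte[11]=B9: continuation. acc=(acc<<6)|0x39=0x439
Completed: cp=U+0439 (starts at byte 10)
Byte[12]=2A: 1-byte ASCII. cp=U+002A

Answer: 0 1 4 8 10 12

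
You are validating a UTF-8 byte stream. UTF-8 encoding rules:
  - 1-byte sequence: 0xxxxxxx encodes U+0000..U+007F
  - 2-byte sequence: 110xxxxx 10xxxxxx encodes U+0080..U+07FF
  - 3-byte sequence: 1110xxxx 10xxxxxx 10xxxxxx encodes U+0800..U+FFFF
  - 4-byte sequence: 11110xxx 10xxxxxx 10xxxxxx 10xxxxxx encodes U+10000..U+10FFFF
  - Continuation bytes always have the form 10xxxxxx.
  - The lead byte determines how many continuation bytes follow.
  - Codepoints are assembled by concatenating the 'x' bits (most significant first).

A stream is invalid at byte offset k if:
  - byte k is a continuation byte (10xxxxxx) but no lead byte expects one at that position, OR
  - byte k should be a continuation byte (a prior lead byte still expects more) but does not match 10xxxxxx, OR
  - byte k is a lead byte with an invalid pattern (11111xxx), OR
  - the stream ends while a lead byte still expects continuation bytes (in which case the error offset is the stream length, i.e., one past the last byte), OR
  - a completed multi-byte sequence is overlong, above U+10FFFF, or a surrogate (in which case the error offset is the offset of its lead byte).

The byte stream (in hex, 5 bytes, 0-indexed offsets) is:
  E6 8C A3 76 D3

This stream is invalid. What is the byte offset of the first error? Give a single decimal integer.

Answer: 5

Derivation:
Byte[0]=E6: 3-byte lead, need 2 cont bytes. acc=0x6
Byte[1]=8C: continuation. acc=(acc<<6)|0x0C=0x18C
Byte[2]=A3: continuation. acc=(acc<<6)|0x23=0x6323
Completed: cp=U+6323 (starts at byte 0)
Byte[3]=76: 1-byte ASCII. cp=U+0076
Byte[4]=D3: 2-byte lead, need 1 cont bytes. acc=0x13
Byte[5]: stream ended, expected continuation. INVALID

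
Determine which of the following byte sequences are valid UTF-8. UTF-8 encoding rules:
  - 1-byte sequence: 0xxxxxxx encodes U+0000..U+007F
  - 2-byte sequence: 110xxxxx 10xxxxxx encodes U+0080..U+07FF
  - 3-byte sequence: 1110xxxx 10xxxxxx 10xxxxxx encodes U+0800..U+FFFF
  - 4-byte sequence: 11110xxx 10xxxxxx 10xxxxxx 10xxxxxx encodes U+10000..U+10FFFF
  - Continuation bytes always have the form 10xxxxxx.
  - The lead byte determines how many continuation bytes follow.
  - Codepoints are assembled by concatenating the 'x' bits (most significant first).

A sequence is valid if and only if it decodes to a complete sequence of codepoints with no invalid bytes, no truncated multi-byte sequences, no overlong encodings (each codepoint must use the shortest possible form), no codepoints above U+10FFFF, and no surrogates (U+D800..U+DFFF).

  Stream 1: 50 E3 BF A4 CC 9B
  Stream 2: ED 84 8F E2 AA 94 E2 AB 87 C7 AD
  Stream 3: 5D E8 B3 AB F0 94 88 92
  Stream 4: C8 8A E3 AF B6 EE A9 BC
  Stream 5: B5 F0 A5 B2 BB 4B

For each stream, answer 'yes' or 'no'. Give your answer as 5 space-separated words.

Stream 1: decodes cleanly. VALID
Stream 2: decodes cleanly. VALID
Stream 3: decodes cleanly. VALID
Stream 4: decodes cleanly. VALID
Stream 5: error at byte offset 0. INVALID

Answer: yes yes yes yes no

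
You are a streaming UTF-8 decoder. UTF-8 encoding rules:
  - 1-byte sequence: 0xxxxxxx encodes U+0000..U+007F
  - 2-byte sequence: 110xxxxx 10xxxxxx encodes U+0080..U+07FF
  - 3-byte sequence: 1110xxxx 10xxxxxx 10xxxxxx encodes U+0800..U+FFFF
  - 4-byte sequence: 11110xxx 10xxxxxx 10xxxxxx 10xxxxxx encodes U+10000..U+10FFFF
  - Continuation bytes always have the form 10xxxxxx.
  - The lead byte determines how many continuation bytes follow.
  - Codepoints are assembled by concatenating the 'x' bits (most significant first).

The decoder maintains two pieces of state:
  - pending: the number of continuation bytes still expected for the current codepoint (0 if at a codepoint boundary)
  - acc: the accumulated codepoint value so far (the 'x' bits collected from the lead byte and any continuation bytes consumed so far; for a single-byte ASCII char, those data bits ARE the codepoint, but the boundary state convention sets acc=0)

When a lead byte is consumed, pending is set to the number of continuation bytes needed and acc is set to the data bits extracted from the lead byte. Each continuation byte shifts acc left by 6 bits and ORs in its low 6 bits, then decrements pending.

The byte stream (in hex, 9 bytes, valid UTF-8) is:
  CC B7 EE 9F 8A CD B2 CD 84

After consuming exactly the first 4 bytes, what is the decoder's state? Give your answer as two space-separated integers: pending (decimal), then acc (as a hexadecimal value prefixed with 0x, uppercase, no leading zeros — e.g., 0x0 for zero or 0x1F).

Answer: 1 0x39F

Derivation:
Byte[0]=CC: 2-byte lead. pending=1, acc=0xC
Byte[1]=B7: continuation. acc=(acc<<6)|0x37=0x337, pending=0
Byte[2]=EE: 3-byte lead. pending=2, acc=0xE
Byte[3]=9F: continuation. acc=(acc<<6)|0x1F=0x39F, pending=1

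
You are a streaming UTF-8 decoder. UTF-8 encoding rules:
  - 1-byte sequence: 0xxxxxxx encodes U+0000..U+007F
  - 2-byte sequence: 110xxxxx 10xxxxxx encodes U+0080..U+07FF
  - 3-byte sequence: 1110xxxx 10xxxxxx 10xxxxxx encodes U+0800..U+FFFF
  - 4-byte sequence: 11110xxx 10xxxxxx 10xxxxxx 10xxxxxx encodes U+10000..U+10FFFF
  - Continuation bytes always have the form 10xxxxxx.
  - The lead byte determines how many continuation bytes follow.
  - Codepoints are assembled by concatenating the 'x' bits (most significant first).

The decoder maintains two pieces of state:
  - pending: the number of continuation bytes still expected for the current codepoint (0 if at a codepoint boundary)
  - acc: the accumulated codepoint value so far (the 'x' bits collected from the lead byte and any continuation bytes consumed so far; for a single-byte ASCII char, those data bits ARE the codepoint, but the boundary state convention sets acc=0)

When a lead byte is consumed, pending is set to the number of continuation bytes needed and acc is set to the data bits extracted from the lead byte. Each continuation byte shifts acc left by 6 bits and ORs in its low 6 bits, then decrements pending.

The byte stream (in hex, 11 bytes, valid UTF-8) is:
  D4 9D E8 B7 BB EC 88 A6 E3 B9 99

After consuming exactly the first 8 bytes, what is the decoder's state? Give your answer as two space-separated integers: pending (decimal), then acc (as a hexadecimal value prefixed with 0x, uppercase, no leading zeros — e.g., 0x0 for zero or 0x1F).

Answer: 0 0xC226

Derivation:
Byte[0]=D4: 2-byte lead. pending=1, acc=0x14
Byte[1]=9D: continuation. acc=(acc<<6)|0x1D=0x51D, pending=0
Byte[2]=E8: 3-byte lead. pending=2, acc=0x8
Byte[3]=B7: continuation. acc=(acc<<6)|0x37=0x237, pending=1
Byte[4]=BB: continuation. acc=(acc<<6)|0x3B=0x8DFB, pending=0
Byte[5]=EC: 3-byte lead. pending=2, acc=0xC
Byte[6]=88: continuation. acc=(acc<<6)|0x08=0x308, pending=1
Byte[7]=A6: continuation. acc=(acc<<6)|0x26=0xC226, pending=0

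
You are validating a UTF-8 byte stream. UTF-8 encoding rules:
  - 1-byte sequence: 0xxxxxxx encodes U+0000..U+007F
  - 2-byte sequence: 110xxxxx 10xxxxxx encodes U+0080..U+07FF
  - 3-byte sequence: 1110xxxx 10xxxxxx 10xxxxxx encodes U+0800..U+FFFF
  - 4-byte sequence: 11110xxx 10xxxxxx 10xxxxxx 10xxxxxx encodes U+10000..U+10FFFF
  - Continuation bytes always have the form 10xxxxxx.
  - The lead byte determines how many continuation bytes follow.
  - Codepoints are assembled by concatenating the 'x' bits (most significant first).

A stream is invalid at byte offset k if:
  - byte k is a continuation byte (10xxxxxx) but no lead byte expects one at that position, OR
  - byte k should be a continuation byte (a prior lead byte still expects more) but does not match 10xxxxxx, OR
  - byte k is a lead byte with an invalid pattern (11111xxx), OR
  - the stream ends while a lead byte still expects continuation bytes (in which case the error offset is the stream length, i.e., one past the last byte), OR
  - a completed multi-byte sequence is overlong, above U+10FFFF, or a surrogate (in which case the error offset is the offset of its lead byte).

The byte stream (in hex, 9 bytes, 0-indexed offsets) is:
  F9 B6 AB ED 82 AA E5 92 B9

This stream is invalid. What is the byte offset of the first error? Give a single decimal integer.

Answer: 0

Derivation:
Byte[0]=F9: INVALID lead byte (not 0xxx/110x/1110/11110)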